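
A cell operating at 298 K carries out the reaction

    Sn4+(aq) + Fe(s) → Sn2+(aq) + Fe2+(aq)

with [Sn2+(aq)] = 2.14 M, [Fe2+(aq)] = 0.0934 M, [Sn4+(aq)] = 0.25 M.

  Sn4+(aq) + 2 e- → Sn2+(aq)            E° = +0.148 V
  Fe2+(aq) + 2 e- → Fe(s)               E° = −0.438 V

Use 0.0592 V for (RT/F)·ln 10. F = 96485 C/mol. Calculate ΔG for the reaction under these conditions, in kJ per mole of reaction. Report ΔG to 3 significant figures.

E°cell = +0.148 − (−0.438) = +0.586 V; the balanced reaction transfers n = 2 electrons.
Here Q = ([Sn2+(aq)]·[Fe2+(aq)]) / [Sn4+(aq)] = 0.8 (log Q = −0.097), giving E = +0.586 − (0.0592/2)·(−0.097) = +0.5889 V.
Then ΔG = −nFE = −2 × 96485 × +0.5889 J/mol = −114 kJ/mol.

−114 kJ/mol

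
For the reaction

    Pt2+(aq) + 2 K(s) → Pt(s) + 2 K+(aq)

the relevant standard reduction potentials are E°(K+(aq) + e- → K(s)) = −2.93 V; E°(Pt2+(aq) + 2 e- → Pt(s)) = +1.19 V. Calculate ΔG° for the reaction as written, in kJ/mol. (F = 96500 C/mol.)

In the reaction as written Pt2+(aq) is reduced, so the Pt²⁺/Pt couple is the cathode and K⁺/K is the anode.
E°cell = +1.19 − (−2.93) = +4.12 V; balancing electrons gives n = 2.
ΔG° = −nFE°cell = −(2)(96500)(+4.12) J/mol = −795 kJ/mol.

−795 kJ/mol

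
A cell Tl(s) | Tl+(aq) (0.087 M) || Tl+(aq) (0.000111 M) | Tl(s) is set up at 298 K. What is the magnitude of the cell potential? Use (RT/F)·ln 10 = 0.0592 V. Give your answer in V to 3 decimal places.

For a concentration cell E°cell = 0, since both electrodes use the same couple.
The compartment with the higher Tl+(aq) concentration (0.087 M) acts as the cathode; ions are reduced there and produced at the dilute (0.000111 M) anode.
With n = 1, Ecell = −(0.0592/1)·log([dilute]/[conc]) = −(0.0592/1)·log(0.000111/0.087) = +0.171 V.

0.171 V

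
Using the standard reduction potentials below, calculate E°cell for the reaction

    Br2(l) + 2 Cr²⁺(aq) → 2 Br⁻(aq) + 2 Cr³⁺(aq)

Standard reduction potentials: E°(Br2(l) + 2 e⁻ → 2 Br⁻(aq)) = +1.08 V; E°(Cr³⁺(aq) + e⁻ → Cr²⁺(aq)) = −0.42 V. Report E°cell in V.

+1.50 V

Br2(l) gains electrons, so the Br₂/Br⁻ couple is the cathode; the Cr³⁺/Cr²⁺ couple is the anode.
E°cell = E°(cathode) − E°(anode) = +1.08 − (−0.42) = +1.50 V.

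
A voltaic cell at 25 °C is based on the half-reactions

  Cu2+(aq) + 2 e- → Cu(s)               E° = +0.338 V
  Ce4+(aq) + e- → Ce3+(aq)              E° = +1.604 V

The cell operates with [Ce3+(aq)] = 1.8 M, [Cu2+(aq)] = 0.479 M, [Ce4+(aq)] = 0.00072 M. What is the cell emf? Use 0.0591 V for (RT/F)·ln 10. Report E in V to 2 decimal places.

+1.07 V

Since E°(Ce⁴⁺/Ce³⁺) > E°(Cu²⁺/Cu), Ce⁴⁺/Ce³⁺ serves as the cathode.
E°cell = +1.604 − (+0.338) = +1.266 V, with n = 2 electrons transferred.
Balancing gives 2 Ce4+(aq) + Cu(s) → 2 Ce3+(aq) + Cu2+(aq); hence Q = ([Ce3+(aq)]^2·[Cu2+(aq)]) / [Ce4+(aq)]^2 = 2.99×10^6 (log Q = 6.476).
Applying E = E° − (RT ln10/nF)·log Q gives +1.266 − (0.0591/2)(6.476) = +1.07 V.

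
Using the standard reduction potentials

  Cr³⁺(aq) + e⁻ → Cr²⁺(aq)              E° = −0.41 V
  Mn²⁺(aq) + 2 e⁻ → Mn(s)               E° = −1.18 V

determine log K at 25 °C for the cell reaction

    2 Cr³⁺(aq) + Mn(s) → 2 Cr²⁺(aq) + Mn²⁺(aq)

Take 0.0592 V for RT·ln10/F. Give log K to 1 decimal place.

The Cr³⁺/Cr²⁺ couple is reduced (cathode); E°cell = −0.41 − (−1.18) = +0.77 V with n = 2.
At equilibrium E = 0, so log K = nE°cell / 0.0592 = (2)(+0.77) / 0.0592 = 26.0.

log K = 26.0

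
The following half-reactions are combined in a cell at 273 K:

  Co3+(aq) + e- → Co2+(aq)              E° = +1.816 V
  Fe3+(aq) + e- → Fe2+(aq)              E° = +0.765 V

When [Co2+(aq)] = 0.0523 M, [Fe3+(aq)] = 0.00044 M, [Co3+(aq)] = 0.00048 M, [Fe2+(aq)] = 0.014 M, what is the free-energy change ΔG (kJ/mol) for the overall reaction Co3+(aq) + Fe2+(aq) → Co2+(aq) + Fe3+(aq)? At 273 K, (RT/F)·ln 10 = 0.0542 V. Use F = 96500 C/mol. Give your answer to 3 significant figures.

E°cell = +1.816 − (+0.765) = +1.051 V; the balanced reaction transfers n = 1 electron.
Here Q = ([Co2+(aq)]·[Fe3+(aq)]) / ([Co3+(aq)]·[Fe2+(aq)]) = 3.42 (log Q = 0.535), giving E = +1.051 − (0.0542/1)·(0.535) = +1.0220 V.
ΔG = −nFE = −(1)(96500)(+1.0220) J/mol = −98.6 kJ/mol.

−98.6 kJ/mol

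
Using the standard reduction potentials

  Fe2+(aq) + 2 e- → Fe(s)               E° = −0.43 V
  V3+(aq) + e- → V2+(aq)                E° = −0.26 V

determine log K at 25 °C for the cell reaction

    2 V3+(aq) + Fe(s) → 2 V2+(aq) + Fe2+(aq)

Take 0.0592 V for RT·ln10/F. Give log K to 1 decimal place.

log K = 5.7

The V³⁺/V²⁺ couple is reduced (cathode); E°cell = −0.26 − (−0.43) = +0.17 V with n = 2.
At equilibrium E = 0, so log K = nE°cell / 0.0592 = (2)(+0.17) / 0.0592 = 5.7.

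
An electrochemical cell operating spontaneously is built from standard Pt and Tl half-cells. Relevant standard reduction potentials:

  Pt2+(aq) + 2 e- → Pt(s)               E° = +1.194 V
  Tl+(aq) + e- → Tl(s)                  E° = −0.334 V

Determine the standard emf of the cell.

Of the two couples in this cell, the one with the more positive reduction potential is reduced at the cathode: here that is Pt²⁺/Pt (+1.194 V); Tl⁺/Tl (−0.334 V) is the anode.
E°cell = E°(cathode) − E°(anode) = +1.194 − (−0.334) = +1.528 V.

+1.528 V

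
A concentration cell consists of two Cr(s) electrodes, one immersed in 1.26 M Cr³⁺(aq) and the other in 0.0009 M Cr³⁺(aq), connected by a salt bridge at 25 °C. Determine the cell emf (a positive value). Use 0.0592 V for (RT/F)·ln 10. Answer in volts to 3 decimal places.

For a concentration cell E°cell = 0, since both electrodes use the same couple.
The compartment with the higher Cr³⁺(aq) concentration (1.26 M) acts as the cathode; ions are reduced there and produced at the dilute (0.0009 M) anode.
With n = 3, Ecell = −(0.0592/3)·log([dilute]/[conc]) = −(0.0592/3)·log(0.0009/1.26) = +0.062 V.

0.062 V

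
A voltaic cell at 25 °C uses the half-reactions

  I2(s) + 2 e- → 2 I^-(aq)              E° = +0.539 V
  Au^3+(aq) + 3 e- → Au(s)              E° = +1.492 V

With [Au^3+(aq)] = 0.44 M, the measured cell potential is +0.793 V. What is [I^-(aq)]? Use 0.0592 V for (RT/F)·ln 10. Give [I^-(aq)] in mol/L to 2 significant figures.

With Au³⁺/Au at the cathode and I₂/I⁻ at the anode, E°cell = +1.492 − (+0.539) = +0.953 V (n = 6).
Rearranging E = E° − (0.0592/n)·log Q gives log Q = 6(+0.953 − (+0.793))/0.0592 = 16.216.
Balancing electrons gives 2 Au^3+(aq) + 6 I^-(aq) → 2 Au(s) + 3 I2(s); thus Q = 1 / ([Au^3+(aq)]^2·[I^-(aq)]^6).
Substituting the known concentrations and solving, log [I^-(aq)] = −2.584 and [I^-(aq)] = 0.0026 M.

0.0026 M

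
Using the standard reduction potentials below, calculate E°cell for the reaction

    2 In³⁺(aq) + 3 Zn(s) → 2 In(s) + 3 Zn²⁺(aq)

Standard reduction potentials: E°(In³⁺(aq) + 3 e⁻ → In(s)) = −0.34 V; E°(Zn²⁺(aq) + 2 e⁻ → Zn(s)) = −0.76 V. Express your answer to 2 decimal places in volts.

In³⁺(aq) gains electrons, so the In³⁺/In couple is the cathode; the Zn²⁺/Zn couple is the anode.
E°cell = E°(cathode) − E°(anode) = −0.34 − (−0.76) = +0.42 V.
The positive value indicates the reaction is spontaneous as written.

+0.42 V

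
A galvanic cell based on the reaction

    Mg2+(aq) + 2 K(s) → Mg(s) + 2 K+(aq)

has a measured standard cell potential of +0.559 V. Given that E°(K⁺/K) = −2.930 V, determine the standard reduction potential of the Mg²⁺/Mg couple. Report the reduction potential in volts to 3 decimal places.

In the reaction as written the Mg²⁺/Mg couple is reduced (cathode) and K⁺/K is oxidized (anode), so E°cell = E°(Mg²⁺/Mg) − E°(K⁺/K).
E°(Mg²⁺/Mg) = E°cell + E°(anode) = +0.559 + (−2.930) = −2.371 V.

−2.371 V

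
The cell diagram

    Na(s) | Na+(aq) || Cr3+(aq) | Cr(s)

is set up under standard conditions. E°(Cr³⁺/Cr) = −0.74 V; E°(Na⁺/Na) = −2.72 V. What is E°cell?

+1.98 V

By convention the left-hand electrode in cell notation is the anode (oxidation) and the right-hand electrode is the cathode (reduction).
E°cell = E°(right) − E°(left) = −0.74 − (−2.72) = +1.98 V.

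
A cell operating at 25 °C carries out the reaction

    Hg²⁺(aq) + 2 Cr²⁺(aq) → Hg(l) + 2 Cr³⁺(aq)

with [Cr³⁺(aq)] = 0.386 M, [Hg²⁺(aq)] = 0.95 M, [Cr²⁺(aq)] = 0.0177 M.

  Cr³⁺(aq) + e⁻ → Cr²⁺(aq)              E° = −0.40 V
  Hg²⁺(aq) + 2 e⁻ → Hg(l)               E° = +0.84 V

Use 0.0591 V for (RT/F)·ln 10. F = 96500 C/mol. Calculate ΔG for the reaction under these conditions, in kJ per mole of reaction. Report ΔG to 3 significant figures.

E°cell = +0.84 − (−0.40) = +1.24 V; the balanced reaction transfers n = 2 electrons.
Here Q = [Cr³⁺(aq)]^2 / ([Hg²⁺(aq)]·[Cr²⁺(aq)]^2) = 501 (log Q = 2.700), giving E = +1.24 − (0.0591/2)·(2.700) = +1.1602 V.
ΔG = −nFE = −(2)(96500)(+1.1602) J/mol = −224 kJ/mol.

−224 kJ/mol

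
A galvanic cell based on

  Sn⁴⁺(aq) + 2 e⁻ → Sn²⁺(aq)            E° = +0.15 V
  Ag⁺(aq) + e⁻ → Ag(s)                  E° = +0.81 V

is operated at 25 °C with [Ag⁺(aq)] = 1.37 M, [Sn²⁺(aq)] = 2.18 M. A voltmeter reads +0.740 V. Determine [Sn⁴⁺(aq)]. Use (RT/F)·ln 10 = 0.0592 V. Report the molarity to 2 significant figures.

0.0081 M

Ag⁺/Ag is the cathode (higher E°); E°cell = +0.81 − (+0.15) = +0.66 V with n = 2.
Since E = E° − (0.0592/n)·log Q, log Q = n(E° − E)/0.0592 = −2.703.
The balanced reaction is 2 Ag⁺(aq) + Sn²⁺(aq) → 2 Ag(s) + Sn⁴⁺(aq), so Q = [Sn⁴⁺(aq)] / ([Ag⁺(aq)]^2·[Sn²⁺(aq)]).
Isolating [Sn⁴⁺(aq)] in Q = 10^{−2.703} yields log [Sn⁴⁺(aq)] = −2.091, i.e. 0.0081 M.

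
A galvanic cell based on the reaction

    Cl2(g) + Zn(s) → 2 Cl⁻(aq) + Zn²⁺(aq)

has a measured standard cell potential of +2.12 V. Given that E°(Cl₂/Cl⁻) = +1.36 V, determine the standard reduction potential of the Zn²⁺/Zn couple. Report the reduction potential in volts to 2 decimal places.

−0.76 V

In the reaction as written the Cl₂/Cl⁻ couple is reduced (cathode) and Zn²⁺/Zn is oxidized (anode), so E°cell = E°(Cl₂/Cl⁻) − E°(Zn²⁺/Zn).
E°(Zn²⁺/Zn) = E°(cathode) − E°cell = +1.36 − (+2.12) = −0.76 V.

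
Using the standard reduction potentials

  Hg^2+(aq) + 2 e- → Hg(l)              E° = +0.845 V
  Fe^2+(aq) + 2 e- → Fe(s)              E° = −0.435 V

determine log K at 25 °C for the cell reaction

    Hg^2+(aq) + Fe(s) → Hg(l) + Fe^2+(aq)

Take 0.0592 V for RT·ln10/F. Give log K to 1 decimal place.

The Hg²⁺/Hg couple is reduced (cathode); E°cell = +0.845 − (−0.435) = +1.280 V with n = 2.
At equilibrium E = 0, so log K = nE°cell / 0.0592 = (2)(+1.280) / 0.0592 = 43.2.

log K = 43.2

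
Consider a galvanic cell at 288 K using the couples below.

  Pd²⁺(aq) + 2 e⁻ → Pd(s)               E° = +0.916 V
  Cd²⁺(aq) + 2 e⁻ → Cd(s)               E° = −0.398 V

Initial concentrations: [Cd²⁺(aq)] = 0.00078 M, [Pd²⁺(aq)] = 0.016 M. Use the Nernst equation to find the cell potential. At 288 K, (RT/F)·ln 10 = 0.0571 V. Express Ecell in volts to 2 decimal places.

Since E°(Pd²⁺/Pd) > E°(Cd²⁺/Cd), Pd²⁺/Pd serves as the cathode.
E°cell = +0.916 − (−0.398) = +1.314 V, with n = 2 electrons transferred.
The balanced reaction is Pd²⁺(aq) + Cd(s) → Pd(s) + Cd²⁺(aq), so Q = [Cd²⁺(aq)] / [Pd²⁺(aq)] = 0.0487 and log Q = −1.312.
E = E° − (0.0571/n)·log Q = +1.314 − (0.0571/2)(−1.312) = +1.35 V.

+1.35 V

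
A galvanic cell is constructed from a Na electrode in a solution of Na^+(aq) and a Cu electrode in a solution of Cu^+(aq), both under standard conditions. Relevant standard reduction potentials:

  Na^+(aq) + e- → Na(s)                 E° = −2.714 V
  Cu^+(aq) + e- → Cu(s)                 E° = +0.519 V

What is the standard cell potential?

+3.233 V

The Cu⁺/Cu couple has the higher E°, so Cu ion is reduced (cathode) and Na is oxidized (anode).
E°cell = E°(cathode) − E°(anode) = +0.519 − (−2.714) = +3.233 V.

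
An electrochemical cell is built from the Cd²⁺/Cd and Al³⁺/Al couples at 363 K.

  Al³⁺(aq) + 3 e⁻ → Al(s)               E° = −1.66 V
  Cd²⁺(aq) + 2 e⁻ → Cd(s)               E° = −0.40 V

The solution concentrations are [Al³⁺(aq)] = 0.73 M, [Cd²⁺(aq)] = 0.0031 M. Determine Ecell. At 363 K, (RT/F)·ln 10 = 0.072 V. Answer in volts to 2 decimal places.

Since E°(Cd²⁺/Cd) > E°(Al³⁺/Al), Cd²⁺/Cd serves as the cathode.
The standard potential is −0.40 − (−1.66) = +1.26 V and the balanced reaction transfers n = 6 electrons.
Balancing gives 3 Cd²⁺(aq) + 2 Al(s) → 3 Cd(s) + 2 Al³⁺(aq); hence Q = [Al³⁺(aq)]^2 / [Cd²⁺(aq)]^3 = 1.79×10^7 (log Q = 7.253).
By the Nernst equation, E = +1.26 − (0.072/6)·(7.253) = +1.17 V.

+1.17 V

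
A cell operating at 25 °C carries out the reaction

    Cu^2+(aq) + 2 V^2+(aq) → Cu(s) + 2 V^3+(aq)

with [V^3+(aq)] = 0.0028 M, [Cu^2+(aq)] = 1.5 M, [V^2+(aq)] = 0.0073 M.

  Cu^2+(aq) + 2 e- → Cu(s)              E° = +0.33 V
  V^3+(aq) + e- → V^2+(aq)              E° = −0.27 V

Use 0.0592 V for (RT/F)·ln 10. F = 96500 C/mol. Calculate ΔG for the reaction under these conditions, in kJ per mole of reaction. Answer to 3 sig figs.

−122 kJ/mol

The standard cell potential is +0.33 − (−0.27) = +0.60 V, with n = 2 electrons in the balanced equation.
The reaction quotient is [V^3+(aq)]^2 / ([Cu^2+(aq)]·[V^2+(aq)]^2) = 0.0981; by Nernst, E = +0.60 − (0.0592/2)(−1.008) = +0.6298 V.
Then ΔG = −nFE = −2 × 96500 × +0.6298 J/mol = −122 kJ/mol.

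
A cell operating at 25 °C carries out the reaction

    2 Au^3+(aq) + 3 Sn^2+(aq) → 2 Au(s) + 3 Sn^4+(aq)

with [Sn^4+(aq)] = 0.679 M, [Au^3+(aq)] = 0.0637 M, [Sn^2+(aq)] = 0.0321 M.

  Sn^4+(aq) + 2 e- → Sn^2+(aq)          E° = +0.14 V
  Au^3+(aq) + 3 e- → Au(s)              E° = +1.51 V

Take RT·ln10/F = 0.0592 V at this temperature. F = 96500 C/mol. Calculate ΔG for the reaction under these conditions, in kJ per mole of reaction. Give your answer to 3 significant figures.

E°cell = +1.51 − (+0.14) = +1.37 V; the balanced reaction transfers n = 6 electrons.
The reaction quotient is [Sn^4+(aq)]^3 / ([Au^3+(aq)]^2·[Sn^2+(aq)]^3) = 2.33×10^6; by Nernst, E = +1.37 − (0.0592/6)(6.368) = +1.3072 V.
Then ΔG = −nFE = −6 × 96500 × +1.3072 J/mol = −757 kJ/mol.

−757 kJ/mol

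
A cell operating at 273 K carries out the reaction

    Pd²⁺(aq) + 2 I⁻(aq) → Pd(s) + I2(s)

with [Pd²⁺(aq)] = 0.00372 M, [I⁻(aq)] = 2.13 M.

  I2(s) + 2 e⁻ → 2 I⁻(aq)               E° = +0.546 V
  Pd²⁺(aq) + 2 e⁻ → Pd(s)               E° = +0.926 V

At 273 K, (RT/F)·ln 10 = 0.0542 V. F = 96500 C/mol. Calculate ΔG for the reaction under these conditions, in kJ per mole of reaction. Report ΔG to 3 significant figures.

The standard cell potential is +0.926 − (+0.546) = +0.380 V, with n = 2 electrons in the balanced equation.
The reaction quotient is 1 / ([Pd²⁺(aq)]·[I⁻(aq)]^2) = 59.3; by Nernst, E = +0.380 − (0.0542/2)(1.773) = +0.3320 V.
Then ΔG = −nFE = −2 × 96500 × +0.3320 J/mol = −64.1 kJ/mol.

−64.1 kJ/mol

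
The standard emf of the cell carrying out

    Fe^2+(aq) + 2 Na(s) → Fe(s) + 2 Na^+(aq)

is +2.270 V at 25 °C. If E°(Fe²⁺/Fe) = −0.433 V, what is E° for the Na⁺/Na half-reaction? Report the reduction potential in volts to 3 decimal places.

−2.703 V

In the reaction as written the Fe²⁺/Fe couple is reduced (cathode) and Na⁺/Na is oxidized (anode), so E°cell = E°(Fe²⁺/Fe) − E°(Na⁺/Na).
E°(Na⁺/Na) = E°(cathode) − E°cell = −0.433 − (+2.270) = −2.703 V.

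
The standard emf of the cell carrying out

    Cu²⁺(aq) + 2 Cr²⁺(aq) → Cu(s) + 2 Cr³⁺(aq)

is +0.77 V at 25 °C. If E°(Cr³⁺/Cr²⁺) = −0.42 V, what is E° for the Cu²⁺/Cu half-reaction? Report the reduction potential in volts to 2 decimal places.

+0.35 V

In the reaction as written the Cu²⁺/Cu couple is reduced (cathode) and Cr³⁺/Cr²⁺ is oxidized (anode), so E°cell = E°(Cu²⁺/Cu) − E°(Cr³⁺/Cr²⁺).
E°(Cu²⁺/Cu) = E°cell + E°(anode) = +0.77 + (−0.42) = +0.35 V.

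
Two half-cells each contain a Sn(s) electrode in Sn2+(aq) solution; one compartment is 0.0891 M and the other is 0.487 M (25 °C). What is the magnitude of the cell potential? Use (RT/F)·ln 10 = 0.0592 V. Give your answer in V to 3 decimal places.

For a concentration cell E°cell = 0, since both electrodes use the same couple.
The compartment with the higher Sn2+(aq) concentration (0.487 M) acts as the cathode; ions are reduced there and produced at the dilute (0.0891 M) anode.
With n = 2, Ecell = −(0.0592/2)·log([dilute]/[conc]) = −(0.0592/2)·log(0.0891/0.487) = +0.022 V.

0.022 V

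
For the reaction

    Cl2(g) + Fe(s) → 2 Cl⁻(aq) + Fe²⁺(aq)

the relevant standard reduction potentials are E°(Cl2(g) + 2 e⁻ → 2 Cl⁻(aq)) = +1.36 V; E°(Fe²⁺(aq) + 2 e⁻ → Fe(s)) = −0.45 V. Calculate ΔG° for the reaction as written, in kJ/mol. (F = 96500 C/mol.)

In the reaction as written Cl2(g) is reduced, so the Cl₂/Cl⁻ couple is the cathode and Fe²⁺/Fe is the anode.
E°cell = +1.36 − (−0.45) = +1.81 V; balancing electrons gives n = 2.
ΔG° = −nFE°cell = −(2)(96500)(+1.81) J/mol = −349 kJ/mol.

−349 kJ/mol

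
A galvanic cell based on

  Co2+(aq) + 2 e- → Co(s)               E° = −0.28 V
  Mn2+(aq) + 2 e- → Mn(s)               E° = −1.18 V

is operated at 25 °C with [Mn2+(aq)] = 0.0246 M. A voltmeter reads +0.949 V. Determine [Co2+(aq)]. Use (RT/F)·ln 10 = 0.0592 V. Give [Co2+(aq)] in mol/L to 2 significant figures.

1.1 M

With Co²⁺/Co at the cathode and Mn²⁺/Mn at the anode, E°cell = −0.28 − (−1.18) = +0.90 V (n = 2).
Since E = E° − (0.0592/n)·log Q, log Q = n(E° − E)/0.0592 = −1.655.
The balanced reaction is Co2+(aq) + Mn(s) → Co(s) + Mn2+(aq), so Q = [Mn2+(aq)] / [Co2+(aq)].
Isolating [Co2+(aq)] in Q = 10^{−1.655} yields log [Co2+(aq)] = 0.046, i.e. 1.1 M.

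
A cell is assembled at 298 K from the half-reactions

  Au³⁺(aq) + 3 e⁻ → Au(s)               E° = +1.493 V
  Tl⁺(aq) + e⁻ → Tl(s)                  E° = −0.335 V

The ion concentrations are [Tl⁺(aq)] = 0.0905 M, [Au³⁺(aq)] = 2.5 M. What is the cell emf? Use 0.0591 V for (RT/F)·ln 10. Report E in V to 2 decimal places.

The Au³⁺/Au couple has the more positive E°, so it is the cathode; Tl⁺/Tl is the anode.
E°cell = E°cat − E°an = +1.493 − (−0.335) = +1.828 V; n = 3.
For the overall reaction Au³⁺(aq) + 3 Tl(s) → Au(s) + 3 Tl⁺(aq), Q = [Tl⁺(aq)]^3 / [Au³⁺(aq)] = 0.000296, giving log Q = −3.528.
E = E° − (0.0591/n)·log Q = +1.828 − (0.0591/3)(−3.528) = +1.90 V.

+1.90 V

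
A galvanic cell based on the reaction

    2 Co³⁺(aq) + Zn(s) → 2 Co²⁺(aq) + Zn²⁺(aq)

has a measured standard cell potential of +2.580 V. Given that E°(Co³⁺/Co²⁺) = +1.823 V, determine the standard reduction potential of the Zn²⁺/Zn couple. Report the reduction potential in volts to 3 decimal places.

−0.757 V

In the reaction as written the Co³⁺/Co²⁺ couple is reduced (cathode) and Zn²⁺/Zn is oxidized (anode), so E°cell = E°(Co³⁺/Co²⁺) − E°(Zn²⁺/Zn).
E°(Zn²⁺/Zn) = E°(cathode) − E°cell = +1.823 − (+2.580) = −0.757 V.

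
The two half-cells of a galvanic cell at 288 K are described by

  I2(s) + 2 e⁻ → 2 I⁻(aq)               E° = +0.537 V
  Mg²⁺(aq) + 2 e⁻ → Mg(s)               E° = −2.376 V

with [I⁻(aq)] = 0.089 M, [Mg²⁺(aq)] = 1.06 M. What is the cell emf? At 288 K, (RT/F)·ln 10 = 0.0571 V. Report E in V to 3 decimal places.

+2.972 V

The I₂/I⁻ couple has the more positive E°, so it is the cathode; Mg²⁺/Mg is the anode.
E°cell = +0.537 − (−2.376) = +2.913 V, with n = 2 electrons transferred.
For the overall reaction I2(s) + Mg(s) → 2 I⁻(aq) + Mg²⁺(aq), Q = [I⁻(aq)]^2·[Mg²⁺(aq)] = 0.0084, giving log Q = −2.076.
By the Nernst equation, E = +2.913 − (0.0571/2)·(−2.076) = +2.972 V.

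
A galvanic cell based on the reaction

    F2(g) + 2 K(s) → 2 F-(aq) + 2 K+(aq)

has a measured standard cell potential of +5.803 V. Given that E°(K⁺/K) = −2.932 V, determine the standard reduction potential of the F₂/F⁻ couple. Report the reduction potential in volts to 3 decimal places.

+2.871 V

In the reaction as written the F₂/F⁻ couple is reduced (cathode) and K⁺/K is oxidized (anode), so E°cell = E°(F₂/F⁻) − E°(K⁺/K).
E°(F₂/F⁻) = E°cell + E°(anode) = +5.803 + (−2.932) = +2.871 V.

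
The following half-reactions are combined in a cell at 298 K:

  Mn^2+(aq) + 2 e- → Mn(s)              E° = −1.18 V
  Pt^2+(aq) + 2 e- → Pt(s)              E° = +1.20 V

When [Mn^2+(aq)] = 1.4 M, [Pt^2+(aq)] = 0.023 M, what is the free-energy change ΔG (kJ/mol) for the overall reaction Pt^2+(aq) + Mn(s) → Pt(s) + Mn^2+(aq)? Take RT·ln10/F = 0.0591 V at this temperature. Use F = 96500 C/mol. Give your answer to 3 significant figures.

E°cell = +1.20 − (−1.18) = +2.38 V; the balanced reaction transfers n = 2 electrons.
The reaction quotient is [Mn^2+(aq)] / [Pt^2+(aq)] = 60.9; by Nernst, E = +2.38 − (0.0591/2)(1.784) = +2.3273 V.
ΔG = −nFE = −(2)(96500)(+2.3273) J/mol = −449 kJ/mol.

−449 kJ/mol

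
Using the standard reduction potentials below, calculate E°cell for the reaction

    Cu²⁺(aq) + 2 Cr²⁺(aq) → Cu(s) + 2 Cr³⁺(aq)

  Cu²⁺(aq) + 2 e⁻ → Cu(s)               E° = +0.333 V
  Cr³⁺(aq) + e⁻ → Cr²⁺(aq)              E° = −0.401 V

Cu²⁺(aq) gains electrons, so the Cu²⁺/Cu couple is the cathode; the Cr³⁺/Cr²⁺ couple is the anode.
E°cell = E°(cathode) − E°(anode) = +0.333 − (−0.401) = +0.734 V.
The positive value indicates the reaction is spontaneous as written.

+0.734 V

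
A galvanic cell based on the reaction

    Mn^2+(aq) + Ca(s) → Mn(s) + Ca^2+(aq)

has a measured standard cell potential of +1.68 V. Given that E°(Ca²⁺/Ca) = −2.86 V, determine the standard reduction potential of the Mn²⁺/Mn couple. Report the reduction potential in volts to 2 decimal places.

In the reaction as written the Mn²⁺/Mn couple is reduced (cathode) and Ca²⁺/Ca is oxidized (anode), so E°cell = E°(Mn²⁺/Mn) − E°(Ca²⁺/Ca).
E°(Mn²⁺/Mn) = E°cell + E°(anode) = +1.68 + (−2.86) = −1.18 V.

−1.18 V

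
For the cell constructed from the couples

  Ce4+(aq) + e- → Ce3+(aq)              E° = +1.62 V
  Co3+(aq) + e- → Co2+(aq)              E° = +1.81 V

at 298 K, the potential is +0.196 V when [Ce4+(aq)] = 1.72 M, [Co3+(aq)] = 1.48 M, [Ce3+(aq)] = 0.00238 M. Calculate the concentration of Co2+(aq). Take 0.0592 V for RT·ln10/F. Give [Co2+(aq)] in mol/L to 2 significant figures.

With Co³⁺/Co²⁺ at the cathode and Ce⁴⁺/Ce³⁺ at the anode, E°cell = +1.81 − (+1.62) = +0.19 V (n = 1).
Since E = E° − (0.0592/n)·log Q, log Q = n(E° − E)/0.0592 = −0.101.
The balanced reaction is Co3+(aq) + Ce3+(aq) → Co2+(aq) + Ce4+(aq), so Q = ([Co2+(aq)]·[Ce4+(aq)]) / ([Co3+(aq)]·[Ce3+(aq)]).
Solving for the unknown gives log [Co2+(aq)] = −2.790, so [Co2+(aq)] ≈ 0.0016 M.

0.0016 M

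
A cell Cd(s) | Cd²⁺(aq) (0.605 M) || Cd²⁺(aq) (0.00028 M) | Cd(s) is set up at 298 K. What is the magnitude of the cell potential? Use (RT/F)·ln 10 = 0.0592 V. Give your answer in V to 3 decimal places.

For a concentration cell E°cell = 0, since both electrodes use the same couple.
The compartment with the higher Cd²⁺(aq) concentration (0.605 M) acts as the cathode; ions are reduced there and produced at the dilute (0.00028 M) anode.
With n = 2, Ecell = −(0.0592/2)·log([dilute]/[conc]) = −(0.0592/2)·log(0.00028/0.605) = +0.099 V.

0.099 V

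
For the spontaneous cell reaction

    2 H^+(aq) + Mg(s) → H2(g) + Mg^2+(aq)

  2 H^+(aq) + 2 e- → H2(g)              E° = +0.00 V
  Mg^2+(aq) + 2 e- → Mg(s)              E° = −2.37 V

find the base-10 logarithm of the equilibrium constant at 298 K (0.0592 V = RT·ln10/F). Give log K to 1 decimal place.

log K = 80.1

The 2H⁺/H₂ couple is reduced (cathode); E°cell = +0.00 − (−2.37) = +2.37 V with n = 2.
At equilibrium E = 0, so log K = nE°cell / 0.0592 = (2)(+2.37) / 0.0592 = 80.1.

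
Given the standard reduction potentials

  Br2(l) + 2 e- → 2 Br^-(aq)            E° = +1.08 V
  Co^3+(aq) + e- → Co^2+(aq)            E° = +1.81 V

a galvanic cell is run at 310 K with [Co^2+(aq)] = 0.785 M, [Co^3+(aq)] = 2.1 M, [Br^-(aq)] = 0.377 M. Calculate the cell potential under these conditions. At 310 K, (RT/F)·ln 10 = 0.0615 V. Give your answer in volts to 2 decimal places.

The Co³⁺/Co²⁺ couple has the more positive E°, so it is the cathode; Br₂/Br⁻ is the anode.
E°cell = +1.81 − (+1.08) = +0.73 V, with n = 2 electrons transferred.
The balanced reaction is 2 Co^3+(aq) + 2 Br^-(aq) → 2 Co^2+(aq) + Br2(l), so Q = [Co^2+(aq)]^2 / ([Co^3+(aq)]^2·[Br^-(aq)]^2) = 0.983 and log Q = −0.007.
E = E° − (0.0615/n)·log Q = +0.73 − (0.0615/2)(−0.007) = +0.73 V.

+0.73 V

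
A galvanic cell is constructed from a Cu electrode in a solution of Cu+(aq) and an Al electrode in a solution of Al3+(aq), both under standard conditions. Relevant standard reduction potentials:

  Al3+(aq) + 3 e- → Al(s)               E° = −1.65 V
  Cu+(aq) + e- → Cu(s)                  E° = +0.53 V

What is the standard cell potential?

Of the two couples in this cell, the one with the more positive reduction potential is reduced at the cathode: here that is Cu⁺/Cu (+0.53 V); Al³⁺/Al (−1.65 V) is the anode.
E°cell = E°(cathode) − E°(anode) = +0.53 − (−1.65) = +2.18 V.

+2.18 V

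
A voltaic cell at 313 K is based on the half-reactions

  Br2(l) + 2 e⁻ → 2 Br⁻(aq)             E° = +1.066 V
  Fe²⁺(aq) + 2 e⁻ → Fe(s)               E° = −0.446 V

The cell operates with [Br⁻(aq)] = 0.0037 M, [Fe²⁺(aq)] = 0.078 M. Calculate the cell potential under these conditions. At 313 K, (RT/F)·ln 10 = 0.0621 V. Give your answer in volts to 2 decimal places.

+1.70 V

The Br₂/Br⁻ couple has the more positive E°, so it is the cathode; Fe²⁺/Fe is the anode.
E°cell = +1.066 − (−0.446) = +1.512 V, with n = 2 electrons transferred.
For the overall reaction Br2(l) + Fe(s) → 2 Br⁻(aq) + Fe²⁺(aq), Q = [Br⁻(aq)]^2·[Fe²⁺(aq)] = 1.07×10^−6, giving log Q = −5.972.
E = E° − (0.0621/n)·log Q = +1.512 − (0.0621/2)(−5.972) = +1.70 V.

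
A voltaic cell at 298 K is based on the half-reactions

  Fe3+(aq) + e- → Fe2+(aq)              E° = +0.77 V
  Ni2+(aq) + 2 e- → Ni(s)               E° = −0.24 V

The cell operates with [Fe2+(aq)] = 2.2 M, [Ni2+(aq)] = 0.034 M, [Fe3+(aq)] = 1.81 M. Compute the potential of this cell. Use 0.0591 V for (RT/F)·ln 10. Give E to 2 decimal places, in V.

+1.05 V

Fe³⁺/Fe²⁺ is reduced (cathode, E° = +0.77 V) and Ni²⁺/Ni is oxidized (anode).
The standard potential is +0.77 − (−0.24) = +1.01 V and the balanced reaction transfers n = 2 electrons.
Balancing gives 2 Fe3+(aq) + Ni(s) → 2 Fe2+(aq) + Ni2+(aq); hence Q = ([Fe2+(aq)]^2·[Ni2+(aq)]) / [Fe3+(aq)]^2 = 0.0502 (log Q = −1.299).
Applying E = E° − (RT ln10/nF)·log Q gives +1.01 − (0.0591/2)(−1.299) = +1.05 V.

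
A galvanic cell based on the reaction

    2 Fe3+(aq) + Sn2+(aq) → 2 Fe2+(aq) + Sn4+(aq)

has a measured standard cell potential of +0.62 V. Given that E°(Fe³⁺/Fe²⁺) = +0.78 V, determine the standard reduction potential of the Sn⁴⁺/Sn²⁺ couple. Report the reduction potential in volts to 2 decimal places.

+0.16 V

In the reaction as written the Fe³⁺/Fe²⁺ couple is reduced (cathode) and Sn⁴⁺/Sn²⁺ is oxidized (anode), so E°cell = E°(Fe³⁺/Fe²⁺) − E°(Sn⁴⁺/Sn²⁺).
E°(Sn⁴⁺/Sn²⁺) = E°(cathode) − E°cell = +0.78 − (+0.62) = +0.16 V.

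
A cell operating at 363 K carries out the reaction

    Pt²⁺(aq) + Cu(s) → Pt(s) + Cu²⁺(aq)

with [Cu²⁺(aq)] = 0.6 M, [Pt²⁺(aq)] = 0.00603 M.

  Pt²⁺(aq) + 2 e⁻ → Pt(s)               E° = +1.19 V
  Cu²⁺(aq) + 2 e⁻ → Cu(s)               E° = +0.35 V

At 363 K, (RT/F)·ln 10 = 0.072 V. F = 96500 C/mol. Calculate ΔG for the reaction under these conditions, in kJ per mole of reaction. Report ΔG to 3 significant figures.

With Pt²⁺/Pt reduced at the cathode, E°cell = +1.19 − (+0.35) = +0.84 V and n = 2.
Here Q = [Cu²⁺(aq)] / [Pt²⁺(aq)] = 99.5 (log Q = 1.998), giving E = +0.84 − (0.072/2)·(1.998) = +0.7681 V.
ΔG = −nFE = −(2)(96500)(+0.7681) J/mol = −148 kJ/mol.

−148 kJ/mol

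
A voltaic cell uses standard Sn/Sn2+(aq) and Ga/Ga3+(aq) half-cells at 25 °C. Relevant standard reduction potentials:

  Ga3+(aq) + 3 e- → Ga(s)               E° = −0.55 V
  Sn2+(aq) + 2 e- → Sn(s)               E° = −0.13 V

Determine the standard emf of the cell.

+0.42 V

Of the two couples in this cell, the one with the more positive reduction potential is reduced at the cathode: here that is Sn²⁺/Sn (−0.13 V); Ga³⁺/Ga (−0.55 V) is the anode.
E°cell = E°(cathode) − E°(anode) = −0.13 − (−0.55) = +0.42 V.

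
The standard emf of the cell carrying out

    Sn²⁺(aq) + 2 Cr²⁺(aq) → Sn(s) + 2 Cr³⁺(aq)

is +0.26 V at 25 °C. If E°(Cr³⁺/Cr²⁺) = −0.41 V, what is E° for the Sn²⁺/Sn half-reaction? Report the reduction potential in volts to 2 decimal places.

In the reaction as written the Sn²⁺/Sn couple is reduced (cathode) and Cr³⁺/Cr²⁺ is oxidized (anode), so E°cell = E°(Sn²⁺/Sn) − E°(Cr³⁺/Cr²⁺).
E°(Sn²⁺/Sn) = E°cell + E°(anode) = +0.26 + (−0.41) = −0.15 V.

−0.15 V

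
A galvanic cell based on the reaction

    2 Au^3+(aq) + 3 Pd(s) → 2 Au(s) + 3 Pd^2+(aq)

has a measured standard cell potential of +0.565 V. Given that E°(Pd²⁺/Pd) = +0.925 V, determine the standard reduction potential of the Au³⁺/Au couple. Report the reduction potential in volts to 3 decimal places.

+1.490 V

In the reaction as written the Au³⁺/Au couple is reduced (cathode) and Pd²⁺/Pd is oxidized (anode), so E°cell = E°(Au³⁺/Au) − E°(Pd²⁺/Pd).
E°(Au³⁺/Au) = E°cell + E°(anode) = +0.565 + (+0.925) = +1.490 V.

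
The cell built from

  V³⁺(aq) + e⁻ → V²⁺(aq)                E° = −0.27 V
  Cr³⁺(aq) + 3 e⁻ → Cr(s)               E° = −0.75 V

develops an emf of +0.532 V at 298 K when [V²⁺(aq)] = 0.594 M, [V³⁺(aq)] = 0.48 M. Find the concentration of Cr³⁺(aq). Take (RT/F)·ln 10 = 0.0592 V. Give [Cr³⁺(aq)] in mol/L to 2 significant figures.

The V³⁺/V²⁺ couple has the larger reduction potential, so it is the cathode: E°cell = −0.27 − (−0.75) = +0.48 V and n = 3.
From the Nernst equation, log Q = n(E° − E)/0.0592 = 3·(+0.48 − (+0.532))/0.0592 = −2.635.
For 3 V³⁺(aq) + Cr(s) → 3 V²⁺(aq) + Cr³⁺(aq), the reaction quotient is Q = ([V²⁺(aq)]^3·[Cr³⁺(aq)]) / [V³⁺(aq)]^3.
Substituting the known concentrations and solving, log [Cr³⁺(aq)] = −2.913 and [Cr³⁺(aq)] = 0.0012 M.

0.0012 M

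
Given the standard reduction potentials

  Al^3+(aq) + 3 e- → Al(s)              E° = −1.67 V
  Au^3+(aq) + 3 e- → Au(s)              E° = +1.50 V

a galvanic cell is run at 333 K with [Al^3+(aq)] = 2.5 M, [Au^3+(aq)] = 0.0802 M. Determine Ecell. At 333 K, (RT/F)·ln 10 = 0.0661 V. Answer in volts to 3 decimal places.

+3.137 V

Since E°(Au³⁺/Au) > E°(Al³⁺/Al), Au³⁺/Au serves as the cathode.
The standard potential is +1.50 − (−1.67) = +3.17 V and the balanced reaction transfers n = 3 electrons.
Balancing gives Au^3+(aq) + Al(s) → Au(s) + Al^3+(aq); hence Q = [Al^3+(aq)] / [Au^3+(aq)] = 31.2 (log Q = 1.494).
E = E° − (0.0661/n)·log Q = +3.17 − (0.0661/3)(1.494) = +3.137 V.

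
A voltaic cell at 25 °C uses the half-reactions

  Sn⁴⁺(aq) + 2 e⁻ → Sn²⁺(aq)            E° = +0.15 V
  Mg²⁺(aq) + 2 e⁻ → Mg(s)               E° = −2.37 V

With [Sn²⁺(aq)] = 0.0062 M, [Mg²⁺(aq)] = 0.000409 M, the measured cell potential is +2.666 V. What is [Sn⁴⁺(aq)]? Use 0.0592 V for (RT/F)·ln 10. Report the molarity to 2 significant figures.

With Sn⁴⁺/Sn²⁺ at the cathode and Mg²⁺/Mg at the anode, E°cell = +0.15 − (−2.37) = +2.52 V (n = 2).
Since E = E° − (0.0592/n)·log Q, log Q = n(E° − E)/0.0592 = −4.932.
The balanced reaction is Sn⁴⁺(aq) + Mg(s) → Sn²⁺(aq) + Mg²⁺(aq), so Q = ([Sn²⁺(aq)]·[Mg²⁺(aq)]) / [Sn⁴⁺(aq)].
Solving for the unknown gives log [Sn⁴⁺(aq)] = −0.664, so [Sn⁴⁺(aq)] ≈ 0.22 M.

0.22 M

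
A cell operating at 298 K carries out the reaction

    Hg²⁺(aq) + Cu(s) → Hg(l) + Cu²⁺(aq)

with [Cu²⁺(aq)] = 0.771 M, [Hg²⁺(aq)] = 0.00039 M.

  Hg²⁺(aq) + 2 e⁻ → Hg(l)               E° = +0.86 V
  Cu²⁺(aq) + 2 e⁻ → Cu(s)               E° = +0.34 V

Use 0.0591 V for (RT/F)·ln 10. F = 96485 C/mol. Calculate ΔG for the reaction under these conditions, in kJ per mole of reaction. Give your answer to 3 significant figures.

−81.5 kJ/mol

E°cell = +0.86 − (+0.34) = +0.52 V; the balanced reaction transfers n = 2 electrons.
The reaction quotient is [Cu²⁺(aq)] / [Hg²⁺(aq)] = 1.98×10^3; by Nernst, E = +0.52 − (0.0591/2)(3.296) = +0.4226 V.
Finally ΔG = −nFE = −(2)(96485 C/mol)(+0.4226 V) = −81.5 kJ/mol.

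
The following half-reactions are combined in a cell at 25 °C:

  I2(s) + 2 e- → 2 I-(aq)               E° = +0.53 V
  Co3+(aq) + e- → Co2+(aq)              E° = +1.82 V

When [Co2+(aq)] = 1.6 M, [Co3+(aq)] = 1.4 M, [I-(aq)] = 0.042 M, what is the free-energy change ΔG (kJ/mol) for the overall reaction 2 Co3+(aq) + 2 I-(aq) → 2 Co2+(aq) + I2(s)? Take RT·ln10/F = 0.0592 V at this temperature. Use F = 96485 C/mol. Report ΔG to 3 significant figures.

E°cell = +1.82 − (+0.53) = +1.29 V; the balanced reaction transfers n = 2 electrons.
The reaction quotient is [Co2+(aq)]^2 / ([Co3+(aq)]^2·[I-(aq)]^2) = 740; by Nernst, E = +1.29 − (0.0592/2)(2.869) = +1.2051 V.
Finally ΔG = −nFE = −(2)(96485 C/mol)(+1.2051 V) = −233 kJ/mol.

−233 kJ/mol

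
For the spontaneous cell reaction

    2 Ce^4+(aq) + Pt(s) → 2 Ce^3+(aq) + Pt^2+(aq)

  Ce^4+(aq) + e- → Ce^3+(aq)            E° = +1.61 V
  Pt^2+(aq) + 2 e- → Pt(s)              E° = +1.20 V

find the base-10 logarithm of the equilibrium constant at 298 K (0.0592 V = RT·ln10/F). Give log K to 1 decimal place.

log K = 13.9

The Ce⁴⁺/Ce³⁺ couple is reduced (cathode); E°cell = +1.61 − (+1.20) = +0.41 V with n = 2.
At equilibrium E = 0, so log K = nE°cell / 0.0592 = (2)(+0.41) / 0.0592 = 13.9.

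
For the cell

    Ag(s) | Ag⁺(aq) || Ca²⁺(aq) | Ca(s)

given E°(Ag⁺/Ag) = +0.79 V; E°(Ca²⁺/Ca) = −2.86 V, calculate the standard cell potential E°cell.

−3.65 V

By convention the left-hand electrode in cell notation is the anode (oxidation) and the right-hand electrode is the cathode (reduction).
E°cell = E°(right) − E°(left) = −2.86 − (+0.79) = −3.65 V.
The negative sign shows that, as written, the cell would require an external voltage to drive the reaction.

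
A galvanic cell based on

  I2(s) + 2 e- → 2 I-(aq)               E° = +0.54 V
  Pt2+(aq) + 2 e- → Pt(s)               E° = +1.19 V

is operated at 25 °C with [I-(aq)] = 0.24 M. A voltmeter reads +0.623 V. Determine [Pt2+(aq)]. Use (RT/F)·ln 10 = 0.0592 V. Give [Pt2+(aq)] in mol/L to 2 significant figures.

2.1 M

Pt²⁺/Pt is the cathode (higher E°); E°cell = +1.19 − (+0.54) = +0.65 V with n = 2.
Since E = E° − (0.0592/n)·log Q, log Q = n(E° − E)/0.0592 = 0.912.
The balanced reaction is Pt2+(aq) + 2 I-(aq) → Pt(s) + I2(s), so Q = 1 / ([Pt2+(aq)]·[I-(aq)]^2).
Isolating [Pt2+(aq)] in Q = 10^{0.912} yields log [Pt2+(aq)] = 0.328, i.e. 2.1 M.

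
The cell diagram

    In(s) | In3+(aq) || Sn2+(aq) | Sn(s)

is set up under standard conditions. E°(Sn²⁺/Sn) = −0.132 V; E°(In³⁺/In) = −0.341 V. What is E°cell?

+0.209 V

By convention the left-hand electrode in cell notation is the anode (oxidation) and the right-hand electrode is the cathode (reduction).
E°cell = E°(right) − E°(left) = −0.132 − (−0.341) = +0.209 V.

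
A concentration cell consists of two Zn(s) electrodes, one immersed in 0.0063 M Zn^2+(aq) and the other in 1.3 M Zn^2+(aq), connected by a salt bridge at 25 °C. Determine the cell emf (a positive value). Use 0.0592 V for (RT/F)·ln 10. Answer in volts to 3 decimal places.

For a concentration cell E°cell = 0, since both electrodes use the same couple.
The compartment with the higher Zn^2+(aq) concentration (1.3 M) acts as the cathode; ions are reduced there and produced at the dilute (0.0063 M) anode.
With n = 2, Ecell = −(0.0592/2)·log([dilute]/[conc]) = −(0.0592/2)·log(0.0063/1.3) = +0.069 V.

0.069 V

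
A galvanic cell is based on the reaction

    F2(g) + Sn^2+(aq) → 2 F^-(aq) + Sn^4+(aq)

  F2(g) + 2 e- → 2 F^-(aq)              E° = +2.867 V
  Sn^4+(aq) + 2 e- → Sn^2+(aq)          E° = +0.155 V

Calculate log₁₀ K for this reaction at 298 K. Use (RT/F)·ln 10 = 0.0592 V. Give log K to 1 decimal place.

log K = 91.6

The F₂/F⁻ couple is reduced (cathode); E°cell = +2.867 − (+0.155) = +2.712 V with n = 2.
At equilibrium E = 0, so log K = nE°cell / 0.0592 = (2)(+2.712) / 0.0592 = 91.6.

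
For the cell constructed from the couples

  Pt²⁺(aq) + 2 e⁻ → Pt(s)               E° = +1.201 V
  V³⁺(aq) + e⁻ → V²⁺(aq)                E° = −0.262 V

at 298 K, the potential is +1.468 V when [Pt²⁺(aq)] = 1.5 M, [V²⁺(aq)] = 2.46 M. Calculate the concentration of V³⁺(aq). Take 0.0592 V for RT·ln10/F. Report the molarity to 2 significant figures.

Pt²⁺/Pt is the cathode (higher E°); E°cell = +1.201 − (−0.262) = +1.463 V with n = 2.
Rearranging E = E° − (0.0592/n)·log Q gives log Q = 2(+1.463 − (+1.468))/0.0592 = −0.169.
The balanced reaction is Pt²⁺(aq) + 2 V²⁺(aq) → Pt(s) + 2 V³⁺(aq), so Q = [V³⁺(aq)]^2 / ([Pt²⁺(aq)]·[V²⁺(aq)]^2).
Substituting the known concentrations and solving, log [V³⁺(aq)] = 0.394 and [V³⁺(aq)] = 2.5 M.

2.5 M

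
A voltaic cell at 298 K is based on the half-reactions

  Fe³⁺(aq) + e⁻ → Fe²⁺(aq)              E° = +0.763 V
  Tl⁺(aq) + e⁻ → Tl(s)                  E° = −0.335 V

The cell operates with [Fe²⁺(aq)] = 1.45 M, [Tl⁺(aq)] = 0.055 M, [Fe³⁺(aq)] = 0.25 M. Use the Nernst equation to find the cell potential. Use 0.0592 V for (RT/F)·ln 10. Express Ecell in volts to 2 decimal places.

The Fe³⁺/Fe²⁺ couple has the more positive E°, so it is the cathode; Tl⁺/Tl is the anode.
E°cell = E°cat − E°an = +0.763 − (−0.335) = +1.098 V; n = 1.
Balancing gives Fe³⁺(aq) + Tl(s) → Fe²⁺(aq) + Tl⁺(aq); hence Q = ([Fe²⁺(aq)]·[Tl⁺(aq)]) / [Fe³⁺(aq)] = 0.319 (log Q = −0.496).
E = E° − (0.0592/n)·log Q = +1.098 − (0.0592/1)(−0.496) = +1.13 V.

+1.13 V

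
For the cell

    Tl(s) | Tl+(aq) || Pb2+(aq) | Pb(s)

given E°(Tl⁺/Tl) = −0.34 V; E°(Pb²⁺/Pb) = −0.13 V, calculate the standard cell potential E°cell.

By convention the left-hand electrode in cell notation is the anode (oxidation) and the right-hand electrode is the cathode (reduction).
E°cell = E°(right) − E°(left) = −0.13 − (−0.34) = +0.21 V.

+0.21 V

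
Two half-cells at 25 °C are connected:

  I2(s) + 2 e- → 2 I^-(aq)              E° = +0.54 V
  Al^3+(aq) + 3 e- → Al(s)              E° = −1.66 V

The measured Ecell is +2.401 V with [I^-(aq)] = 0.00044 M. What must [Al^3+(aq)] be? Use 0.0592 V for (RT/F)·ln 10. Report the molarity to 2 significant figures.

I₂/I⁻ is the cathode (higher E°); E°cell = +0.54 − (−1.66) = +2.20 V with n = 6.
Rearranging E = E° − (0.0592/n)·log Q gives log Q = 6(+2.20 − (+2.401))/0.0592 = −20.372.
Balancing electrons gives 3 I2(s) + 2 Al(s) → 6 I^-(aq) + 2 Al^3+(aq); thus Q = [I^-(aq)]^6·[Al^3+(aq)]^2.
Substituting the known concentrations and solving, log [Al^3+(aq)] = −0.116 and [Al^3+(aq)] = 0.77 M.

0.77 M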